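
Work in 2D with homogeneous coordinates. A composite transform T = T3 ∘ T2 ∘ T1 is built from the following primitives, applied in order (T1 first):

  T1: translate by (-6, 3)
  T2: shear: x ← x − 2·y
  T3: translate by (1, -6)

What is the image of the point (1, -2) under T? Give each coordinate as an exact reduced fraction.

T(p) = (-6, -5)

T1 translate by (-6, 3): (1, -2) → (-5, 1)
T2 shear: x ← x − 2·y: (-5, 1) → (-7, 1)
T3 translate by (1, -6): (-7, 1) → (-6, -5)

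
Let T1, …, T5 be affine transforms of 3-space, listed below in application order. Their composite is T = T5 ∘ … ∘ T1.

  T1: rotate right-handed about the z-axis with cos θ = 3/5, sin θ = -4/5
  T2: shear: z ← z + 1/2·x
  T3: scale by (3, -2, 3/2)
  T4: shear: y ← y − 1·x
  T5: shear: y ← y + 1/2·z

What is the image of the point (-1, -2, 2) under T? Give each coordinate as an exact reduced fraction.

T1 rotate right-handed about the z-axis with cos θ = 3/5, sin θ = -4/5: (-1, -2, 2) → (-11/5, -2/5, 2)
T2 shear: z ← z + 1/2·x: (-11/5, -2/5, 2) → (-11/5, -2/5, 9/10)
T3 scale by (3, -2, 3/2): (-11/5, -2/5, 9/10) → (-33/5, 4/5, 27/20)
T4 shear: y ← y − 1·x: (-33/5, 4/5, 27/20) → (-33/5, 37/5, 27/20)
T5 shear: y ← y + 1/2·z: (-33/5, 37/5, 27/20) → (-33/5, 323/40, 27/20)

T(p) = (-33/5, 323/40, 27/20)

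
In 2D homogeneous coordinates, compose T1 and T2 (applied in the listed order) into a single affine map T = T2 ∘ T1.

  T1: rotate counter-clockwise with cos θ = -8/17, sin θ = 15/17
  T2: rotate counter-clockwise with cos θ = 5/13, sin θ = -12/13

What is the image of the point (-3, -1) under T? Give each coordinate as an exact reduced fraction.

T1 rotate counter-clockwise with cos θ = -8/17, sin θ = 15/17: (-3, -1) → (39/17, -37/17)
T2 rotate counter-clockwise with cos θ = 5/13, sin θ = -12/13: (39/17, -37/17) → (-249/221, -653/221)

T(p) = (-249/221, -653/221)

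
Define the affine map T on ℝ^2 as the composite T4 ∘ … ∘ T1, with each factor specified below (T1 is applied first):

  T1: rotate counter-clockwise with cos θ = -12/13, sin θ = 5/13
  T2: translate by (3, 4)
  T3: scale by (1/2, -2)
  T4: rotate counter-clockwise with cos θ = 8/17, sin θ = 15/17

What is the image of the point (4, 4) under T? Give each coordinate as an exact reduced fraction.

T(p) = (604/221, -1203/442)

T1 rotate counter-clockwise with cos θ = -12/13, sin θ = 5/13: (4, 4) → (-68/13, -28/13)
T2 translate by (3, 4): (-68/13, -28/13) → (-29/13, 24/13)
T3 scale by (1/2, -2): (-29/13, 24/13) → (-29/26, -48/13)
T4 rotate counter-clockwise with cos θ = 8/17, sin θ = 15/17: (-29/26, -48/13) → (604/221, -1203/442)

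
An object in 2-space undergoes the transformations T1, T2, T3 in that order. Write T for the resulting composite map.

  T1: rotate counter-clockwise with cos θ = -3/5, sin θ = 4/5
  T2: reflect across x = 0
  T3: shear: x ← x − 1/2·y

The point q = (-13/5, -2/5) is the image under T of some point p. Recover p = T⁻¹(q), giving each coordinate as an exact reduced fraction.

p = (-2, -2)

T1 = [-3/5 -4/5 0; 4/5 -3/5 0; 0 0 1]
T2·T1 = [3/5 4/5 0; 4/5 -3/5 0; 0 0 1]
T3·…·T1 = [1/5 11/10 0; 4/5 -3/5 0; 0 0 1]
det M = -1; M⁻¹ = [3/5 11/10 0; 4/5 -1/5 0; 0 0 1]
M⁻¹ · (-13/5, -2/5)ᵀ = (-2, -2)ᵀ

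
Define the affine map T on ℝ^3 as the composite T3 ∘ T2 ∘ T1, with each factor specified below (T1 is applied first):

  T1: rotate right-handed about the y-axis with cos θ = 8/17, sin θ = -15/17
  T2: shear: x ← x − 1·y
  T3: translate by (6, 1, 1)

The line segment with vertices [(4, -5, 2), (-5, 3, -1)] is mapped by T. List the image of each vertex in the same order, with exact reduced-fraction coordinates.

T1 rotate right-handed about the y-axis with cos θ = 8/17, sin θ = -15/17: (4, -5, 2) → (2/17, -5, 76/17); (-5, 3, -1) → (-25/17, 3, -83/17)
T2 shear: x ← x − 1·y: (2/17, -5, 76/17) → (87/17, -5, 76/17); (-25/17, 3, -83/17) → (-76/17, 3, -83/17)
T3 translate by (6, 1, 1): (87/17, -5, 76/17) → (189/17, -4, 93/17); (-76/17, 3, -83/17) → (26/17, 4, -66/17)

image vertices: (189/17, -4, 93/17), (26/17, 4, -66/17)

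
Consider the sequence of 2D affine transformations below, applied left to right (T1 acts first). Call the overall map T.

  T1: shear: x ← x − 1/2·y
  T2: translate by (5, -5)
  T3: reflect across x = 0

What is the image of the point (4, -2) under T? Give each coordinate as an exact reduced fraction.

T1 shear: x ← x − 1/2·y: (4, -2) → (5, -2)
T2 translate by (5, -5): (5, -2) → (10, -7)
T3 reflect across x = 0: (10, -7) → (-10, -7)

T(p) = (-10, -7)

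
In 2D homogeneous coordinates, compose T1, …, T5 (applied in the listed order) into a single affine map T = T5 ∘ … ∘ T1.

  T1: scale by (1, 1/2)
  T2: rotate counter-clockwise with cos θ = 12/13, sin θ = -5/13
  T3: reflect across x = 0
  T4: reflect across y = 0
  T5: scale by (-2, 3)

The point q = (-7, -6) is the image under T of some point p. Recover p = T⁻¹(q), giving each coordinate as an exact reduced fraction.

p = (-4, 1)

T1 = [1 0 0; 0 1/2 0; 0 0 1]
T2·T1 = [12/13 5/26 0; -5/13 6/13 0; 0 0 1]
T3·…·T1 = [-12/13 -5/26 0; -5/13 6/13 0; 0 0 1]
T4·…·T1 = [-12/13 -5/26 0; 5/13 -6/13 0; 0 0 1]
T5·…·T1 = [24/13 5/13 0; 15/13 -18/13 0; 0 0 1]
det M = -3; M⁻¹ = [6/13 5/39 0; 5/13 -8/13 0; 0 0 1]
M⁻¹ · (-7, -6)ᵀ = (-4, 1)ᵀ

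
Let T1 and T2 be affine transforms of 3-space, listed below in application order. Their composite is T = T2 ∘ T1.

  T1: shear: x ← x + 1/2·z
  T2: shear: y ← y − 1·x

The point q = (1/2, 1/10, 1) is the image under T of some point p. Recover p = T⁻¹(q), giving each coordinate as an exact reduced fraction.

p = (0, 3/5, 1)

T1 = [1 0 1/2 0; 0 1 0 0; 0 0 1 0; 0 0 0 1]
T2·T1 = [1 0 1/2 0; -1 1 -1/2 0; 0 0 1 0; 0 0 0 1]
det M = 1; M⁻¹ = [1 0 -1/2 0; 1 1 0 0; 0 0 1 0; 0 0 0 1]
M⁻¹ · (1/2, 1/10, 1)ᵀ = (0, 3/5, 1)ᵀ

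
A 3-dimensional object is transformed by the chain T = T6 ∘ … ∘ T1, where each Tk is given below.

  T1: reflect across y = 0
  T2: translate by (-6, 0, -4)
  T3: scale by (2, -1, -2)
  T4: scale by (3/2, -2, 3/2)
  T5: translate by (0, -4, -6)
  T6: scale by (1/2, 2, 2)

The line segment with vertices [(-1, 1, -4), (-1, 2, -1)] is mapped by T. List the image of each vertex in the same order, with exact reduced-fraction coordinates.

T1 reflect across y = 0: (-1, 1, -4) → (-1, -1, -4); (-1, 2, -1) → (-1, -2, -1)
T2 translate by (-6, 0, -4): (-1, -1, -4) → (-7, -1, -8); (-1, -2, -1) → (-7, -2, -5)
T3 scale by (2, -1, -2): (-7, -1, -8) → (-14, 1, 16); (-7, -2, -5) → (-14, 2, 10)
T4 scale by (3/2, -2, 3/2): (-14, 1, 16) → (-21, -2, 24); (-14, 2, 10) → (-21, -4, 15)
T5 translate by (0, -4, -6): (-21, -2, 24) → (-21, -6, 18); (-21, -4, 15) → (-21, -8, 9)
T6 scale by (1/2, 2, 2): (-21, -6, 18) → (-21/2, -12, 36); (-21, -8, 9) → (-21/2, -16, 18)

image vertices: (-21/2, -12, 36), (-21/2, -16, 18)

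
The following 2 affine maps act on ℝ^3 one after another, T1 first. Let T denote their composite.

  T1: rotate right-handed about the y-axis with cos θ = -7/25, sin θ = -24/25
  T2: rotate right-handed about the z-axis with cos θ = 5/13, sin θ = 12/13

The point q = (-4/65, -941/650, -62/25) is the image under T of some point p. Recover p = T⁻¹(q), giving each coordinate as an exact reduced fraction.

p = (-2, -1/2, 2)

T1 = [-7/25 0 -24/25 0; 0 1 0 0; 24/25 0 -7/25 0; 0 0 0 1]
T2·T1 = [-7/65 -12/13 -24/65 0; -84/325 5/13 -288/325 0; 24/25 0 -7/25 0; 0 0 0 1]
det M = 1; M⁻¹ = [-7/65 -84/325 24/25 0; -12/13 5/13 0 0; -24/65 -288/325 -7/25 0; 0 0 0 1]
M⁻¹ · (-4/65, -941/650, -62/25)ᵀ = (-2, -1/2, 2)ᵀ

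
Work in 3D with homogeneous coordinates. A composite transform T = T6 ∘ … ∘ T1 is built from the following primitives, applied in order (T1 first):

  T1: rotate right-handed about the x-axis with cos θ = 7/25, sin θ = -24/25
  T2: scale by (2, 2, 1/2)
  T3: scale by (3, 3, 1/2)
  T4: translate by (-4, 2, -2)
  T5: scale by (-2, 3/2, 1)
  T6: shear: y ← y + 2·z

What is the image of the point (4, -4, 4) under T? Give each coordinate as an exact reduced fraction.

T1 rotate right-handed about the x-axis with cos θ = 7/25, sin θ = -24/25: (4, -4, 4) → (4, 68/25, 124/25)
T2 scale by (2, 2, 1/2): (4, 68/25, 124/25) → (8, 136/25, 62/25)
T3 scale by (3, 3, 1/2): (8, 136/25, 62/25) → (24, 408/25, 31/25)
T4 translate by (-4, 2, -2): (24, 408/25, 31/25) → (20, 458/25, -19/25)
T5 scale by (-2, 3/2, 1): (20, 458/25, -19/25) → (-40, 687/25, -19/25)
T6 shear: y ← y + 2·z: (-40, 687/25, -19/25) → (-40, 649/25, -19/25)

T(p) = (-40, 649/25, -19/25)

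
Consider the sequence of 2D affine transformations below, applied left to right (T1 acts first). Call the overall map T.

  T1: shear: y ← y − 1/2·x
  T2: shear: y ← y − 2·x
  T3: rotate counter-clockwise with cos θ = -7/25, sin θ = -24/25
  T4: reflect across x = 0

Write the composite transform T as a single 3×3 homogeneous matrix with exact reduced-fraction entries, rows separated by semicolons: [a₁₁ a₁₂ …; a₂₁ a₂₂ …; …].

T1 = [1 0 0; -1/2 1 0; 0 0 1]
T2·T1 = [1 0 0; -5/2 1 0; 0 0 1]
T3·…·T1 = [-67/25 24/25 0; -13/50 -7/25 0; 0 0 1]
T4·…·T1 = [67/25 -24/25 0; -13/50 -7/25 0; 0 0 1]

T = [67/25 -24/25 0; -13/50 -7/25 0; 0 0 1]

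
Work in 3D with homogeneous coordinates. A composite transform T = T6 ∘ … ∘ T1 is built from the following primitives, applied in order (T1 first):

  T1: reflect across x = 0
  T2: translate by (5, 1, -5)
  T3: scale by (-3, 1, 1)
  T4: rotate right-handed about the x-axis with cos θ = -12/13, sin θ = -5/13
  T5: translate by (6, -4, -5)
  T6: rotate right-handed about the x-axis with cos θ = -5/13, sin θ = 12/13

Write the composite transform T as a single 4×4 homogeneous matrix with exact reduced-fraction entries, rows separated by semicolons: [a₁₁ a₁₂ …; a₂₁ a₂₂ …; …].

T1 = [-1 0 0 0; 0 1 0 0; 0 0 1 0; 0 0 0 1]
T2·T1 = [-1 0 0 5; 0 1 0 1; 0 0 1 -5; 0 0 0 1]
T3·…·T1 = [3 0 0 -15; 0 1 0 1; 0 0 1 -5; 0 0 0 1]
T4·…·T1 = [3 0 0 -15; 0 -12/13 5/13 -37/13; 0 -5/13 -12/13 55/13; 0 0 0 1]
T5·…·T1 = [3 0 0 -9; 0 -12/13 5/13 -89/13; 0 -5/13 -12/13 -10/13; 0 0 0 1]
T6·…·T1 = [3 0 0 -9; 0 120/169 119/169 565/169; 0 -119/169 120/169 -1018/169; 0 0 0 1]

T = [3 0 0 -9; 0 120/169 119/169 565/169; 0 -119/169 120/169 -1018/169; 0 0 0 1]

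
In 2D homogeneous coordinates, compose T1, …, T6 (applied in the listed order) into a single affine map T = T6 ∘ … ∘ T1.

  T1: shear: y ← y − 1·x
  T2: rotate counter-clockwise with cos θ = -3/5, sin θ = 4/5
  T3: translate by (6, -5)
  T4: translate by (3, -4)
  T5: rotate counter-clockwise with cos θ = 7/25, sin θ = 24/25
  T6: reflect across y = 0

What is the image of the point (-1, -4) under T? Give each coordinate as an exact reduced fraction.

T(p) = (276/25, -232/25)

T1 shear: y ← y − 1·x: (-1, -4) → (-1, -3)
T2 rotate counter-clockwise with cos θ = -3/5, sin θ = 4/5: (-1, -3) → (3, 1)
T3 translate by (6, -5): (3, 1) → (9, -4)
T4 translate by (3, -4): (9, -4) → (12, -8)
T5 rotate counter-clockwise with cos θ = 7/25, sin θ = 24/25: (12, -8) → (276/25, 232/25)
T6 reflect across y = 0: (276/25, 232/25) → (276/25, -232/25)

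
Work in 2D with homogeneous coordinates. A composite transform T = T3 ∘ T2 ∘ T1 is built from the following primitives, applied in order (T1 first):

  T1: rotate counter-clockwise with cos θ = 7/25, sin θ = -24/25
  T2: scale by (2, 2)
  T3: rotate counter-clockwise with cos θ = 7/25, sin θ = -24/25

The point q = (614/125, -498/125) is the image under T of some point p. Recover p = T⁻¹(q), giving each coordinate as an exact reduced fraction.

p = (-1, 3)

T1 = [7/25 24/25 0; -24/25 7/25 0; 0 0 1]
T2·T1 = [14/25 48/25 0; -48/25 14/25 0; 0 0 1]
T3·…·T1 = [-1054/625 672/625 0; -672/625 -1054/625 0; 0 0 1]
det M = 4; M⁻¹ = [-527/1250 -168/625 0; 168/625 -527/1250 0; 0 0 1]
M⁻¹ · (614/125, -498/125)ᵀ = (-1, 3)ᵀ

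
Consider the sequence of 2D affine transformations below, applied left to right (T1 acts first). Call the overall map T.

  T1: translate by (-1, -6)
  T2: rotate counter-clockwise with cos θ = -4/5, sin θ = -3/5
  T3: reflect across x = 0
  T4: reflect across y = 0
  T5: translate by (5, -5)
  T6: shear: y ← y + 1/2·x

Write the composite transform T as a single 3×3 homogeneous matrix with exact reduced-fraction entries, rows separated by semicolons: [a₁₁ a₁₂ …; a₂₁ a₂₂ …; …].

T1 = [1 0 -1; 0 1 -6; 0 0 1]
T2·T1 = [-4/5 3/5 -14/5; -3/5 -4/5 27/5; 0 0 1]
T3·…·T1 = [4/5 -3/5 14/5; -3/5 -4/5 27/5; 0 0 1]
T4·…·T1 = [4/5 -3/5 14/5; 3/5 4/5 -27/5; 0 0 1]
T5·…·T1 = [4/5 -3/5 39/5; 3/5 4/5 -52/5; 0 0 1]
T6·…·T1 = [4/5 -3/5 39/5; 1 1/2 -13/2; 0 0 1]

T = [4/5 -3/5 39/5; 1 1/2 -13/2; 0 0 1]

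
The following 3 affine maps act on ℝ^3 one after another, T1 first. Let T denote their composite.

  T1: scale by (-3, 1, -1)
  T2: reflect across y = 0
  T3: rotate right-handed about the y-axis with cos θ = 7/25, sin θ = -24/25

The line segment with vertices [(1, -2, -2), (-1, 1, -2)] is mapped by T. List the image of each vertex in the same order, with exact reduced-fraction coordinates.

image vertices: (-69/25, 2, -58/25), (-27/25, -1, 86/25)

T1 scale by (-3, 1, -1): (1, -2, -2) → (-3, -2, 2); (-1, 1, -2) → (3, 1, 2)
T2 reflect across y = 0: (-3, -2, 2) → (-3, 2, 2); (3, 1, 2) → (3, -1, 2)
T3 rotate right-handed about the y-axis with cos θ = 7/25, sin θ = -24/25: (-3, 2, 2) → (-69/25, 2, -58/25); (3, -1, 2) → (-27/25, -1, 86/25)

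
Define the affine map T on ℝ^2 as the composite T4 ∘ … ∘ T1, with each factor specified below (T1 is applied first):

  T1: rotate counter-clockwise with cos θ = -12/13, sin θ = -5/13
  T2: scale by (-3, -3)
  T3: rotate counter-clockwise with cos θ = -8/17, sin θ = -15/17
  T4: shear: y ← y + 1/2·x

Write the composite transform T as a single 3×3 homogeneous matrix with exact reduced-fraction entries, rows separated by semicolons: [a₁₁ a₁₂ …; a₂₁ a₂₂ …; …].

T = [-63/221 660/221 0; -1383/442 267/221 0; 0 0 1]

T1 = [-12/13 5/13 0; -5/13 -12/13 0; 0 0 1]
T2·T1 = [36/13 -15/13 0; 15/13 36/13 0; 0 0 1]
T3·…·T1 = [-63/221 660/221 0; -660/221 -63/221 0; 0 0 1]
T4·…·T1 = [-63/221 660/221 0; -1383/442 267/221 0; 0 0 1]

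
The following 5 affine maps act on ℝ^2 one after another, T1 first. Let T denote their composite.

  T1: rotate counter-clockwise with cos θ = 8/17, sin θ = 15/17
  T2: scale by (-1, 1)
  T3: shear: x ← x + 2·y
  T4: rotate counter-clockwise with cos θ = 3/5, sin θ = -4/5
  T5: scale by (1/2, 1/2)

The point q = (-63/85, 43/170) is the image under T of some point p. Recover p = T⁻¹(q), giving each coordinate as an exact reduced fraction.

T1 = [8/17 -15/17 0; 15/17 8/17 0; 0 0 1]
T2·T1 = [-8/17 15/17 0; 15/17 8/17 0; 0 0 1]
T3·…·T1 = [22/17 31/17 0; 15/17 8/17 0; 0 0 1]
T4·…·T1 = [126/85 25/17 0; -43/85 -20/17 0; 0 0 1]
T5·…·T1 = [63/85 25/34 0; -43/170 -10/17 0; 0 0 1]
det M = -1/4; M⁻¹ = [40/17 50/17 0; -86/85 -252/85 0; 0 0 1]
M⁻¹ · (-63/85, 43/170)ᵀ = (-1, 0)ᵀ

p = (-1, 0)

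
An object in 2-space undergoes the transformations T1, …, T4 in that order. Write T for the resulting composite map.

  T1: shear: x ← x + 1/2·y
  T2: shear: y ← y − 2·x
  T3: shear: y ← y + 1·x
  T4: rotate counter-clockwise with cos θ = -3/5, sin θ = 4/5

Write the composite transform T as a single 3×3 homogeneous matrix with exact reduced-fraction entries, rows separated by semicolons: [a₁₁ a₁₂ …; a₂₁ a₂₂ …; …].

T = [1/5 -7/10 0; 7/5 1/10 0; 0 0 1]

T1 = [1 1/2 0; 0 1 0; 0 0 1]
T2·T1 = [1 1/2 0; -2 0 0; 0 0 1]
T3·…·T1 = [1 1/2 0; -1 1/2 0; 0 0 1]
T4·…·T1 = [1/5 -7/10 0; 7/5 1/10 0; 0 0 1]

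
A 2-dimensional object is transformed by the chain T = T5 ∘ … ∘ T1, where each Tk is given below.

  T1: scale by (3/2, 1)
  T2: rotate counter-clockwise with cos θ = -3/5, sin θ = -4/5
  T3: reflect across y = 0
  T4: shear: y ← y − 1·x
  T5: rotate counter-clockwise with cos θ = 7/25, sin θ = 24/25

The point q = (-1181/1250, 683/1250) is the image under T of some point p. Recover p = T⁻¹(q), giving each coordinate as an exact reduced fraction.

p = (3/5, 1)

T1 = [3/2 0 0; 0 1 0; 0 0 1]
T2·T1 = [-9/10 4/5 0; -6/5 -3/5 0; 0 0 1]
T3·…·T1 = [-9/10 4/5 0; 6/5 3/5 0; 0 0 1]
T4·…·T1 = [-9/10 4/5 0; 21/10 -1/5 0; 0 0 1]
T5·…·T1 = [-567/250 52/125 0; -69/250 89/125 0; 0 0 1]
det M = -3/2; M⁻¹ = [-178/375 104/375 0; -23/125 189/125 0; 0 0 1]
M⁻¹ · (-1181/1250, 683/1250)ᵀ = (3/5, 1)ᵀ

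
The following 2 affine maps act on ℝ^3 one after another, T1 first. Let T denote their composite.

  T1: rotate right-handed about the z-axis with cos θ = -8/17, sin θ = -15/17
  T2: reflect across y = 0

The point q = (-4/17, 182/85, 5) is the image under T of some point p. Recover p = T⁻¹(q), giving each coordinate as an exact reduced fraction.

T1 = [-8/17 15/17 0 0; -15/17 -8/17 0 0; 0 0 1 0; 0 0 0 1]
T2·T1 = [-8/17 15/17 0 0; 15/17 8/17 0 0; 0 0 1 0; 0 0 0 1]
det M = -1; M⁻¹ = [-8/17 15/17 0 0; 15/17 8/17 0 0; 0 0 1 0; 0 0 0 1]
M⁻¹ · (-4/17, 182/85, 5)ᵀ = (2, 4/5, 5)ᵀ

p = (2, 4/5, 5)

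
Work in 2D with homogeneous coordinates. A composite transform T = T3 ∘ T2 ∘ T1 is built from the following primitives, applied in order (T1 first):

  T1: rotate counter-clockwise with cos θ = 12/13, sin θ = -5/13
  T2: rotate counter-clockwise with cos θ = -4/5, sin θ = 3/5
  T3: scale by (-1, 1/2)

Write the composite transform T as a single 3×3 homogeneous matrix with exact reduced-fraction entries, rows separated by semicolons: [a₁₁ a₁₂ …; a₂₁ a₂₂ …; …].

T1 = [12/13 5/13 0; -5/13 12/13 0; 0 0 1]
T2·T1 = [-33/65 -56/65 0; 56/65 -33/65 0; 0 0 1]
T3·…·T1 = [33/65 56/65 0; 28/65 -33/130 0; 0 0 1]

T = [33/65 56/65 0; 28/65 -33/130 0; 0 0 1]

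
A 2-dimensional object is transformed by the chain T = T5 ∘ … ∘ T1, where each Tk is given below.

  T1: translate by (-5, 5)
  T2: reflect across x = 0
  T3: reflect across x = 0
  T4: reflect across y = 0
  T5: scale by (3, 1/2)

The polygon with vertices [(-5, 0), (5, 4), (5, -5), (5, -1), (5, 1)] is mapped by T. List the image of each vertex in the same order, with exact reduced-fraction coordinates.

T1 translate by (-5, 5): (-5, 0) → (-10, 5); (5, 4) → (0, 9); (5, -5) → (0, 0); (5, -1) → (0, 4); (5, 1) → (0, 6)
T2 reflect across x = 0: (-10, 5) → (10, 5); (0, 9) → (0, 9); (0, 0) → (0, 0); (0, 4) → (0, 4); (0, 6) → (0, 6)
T3 reflect across x = 0: (10, 5) → (-10, 5); (0, 9) → (0, 9); (0, 0) → (0, 0); (0, 4) → (0, 4); (0, 6) → (0, 6)
T4 reflect across y = 0: (-10, 5) → (-10, -5); (0, 9) → (0, -9); (0, 0) → (0, 0); (0, 4) → (0, -4); (0, 6) → (0, -6)
T5 scale by (3, 1/2): (-10, -5) → (-30, -5/2); (0, -9) → (0, -9/2); (0, 0) → (0, 0); (0, -4) → (0, -2); (0, -6) → (0, -3)

image vertices: (-30, -5/2), (0, -9/2), (0, 0), (0, -2), (0, -3)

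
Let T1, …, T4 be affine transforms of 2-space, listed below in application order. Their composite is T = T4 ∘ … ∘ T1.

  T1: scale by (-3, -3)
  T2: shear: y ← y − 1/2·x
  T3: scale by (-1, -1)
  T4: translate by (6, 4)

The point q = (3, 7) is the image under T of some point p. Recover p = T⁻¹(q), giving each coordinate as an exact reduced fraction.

T1 = [-3 0 0; 0 -3 0; 0 0 1]
T2·T1 = [-3 0 0; 3/2 -3 0; 0 0 1]
T3·…·T1 = [3 0 0; -3/2 3 0; 0 0 1]
T4·…·T1 = [3 0 6; -3/2 3 4; 0 0 1]
det M = 9; M⁻¹ = [1/3 0 -2; 1/6 1/3 -7/3; 0 0 1]
M⁻¹ · (3, 7)ᵀ = (-1, 1/2)ᵀ

p = (-1, 1/2)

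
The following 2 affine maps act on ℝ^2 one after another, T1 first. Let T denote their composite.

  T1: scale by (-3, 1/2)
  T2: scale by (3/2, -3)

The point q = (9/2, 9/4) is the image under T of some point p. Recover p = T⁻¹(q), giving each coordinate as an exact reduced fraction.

T1 = [-3 0 0; 0 1/2 0; 0 0 1]
T2·T1 = [-9/2 0 0; 0 -3/2 0; 0 0 1]
det M = 27/4; M⁻¹ = [-2/9 0 0; 0 -2/3 0; 0 0 1]
M⁻¹ · (9/2, 9/4)ᵀ = (-1, -3/2)ᵀ

p = (-1, -3/2)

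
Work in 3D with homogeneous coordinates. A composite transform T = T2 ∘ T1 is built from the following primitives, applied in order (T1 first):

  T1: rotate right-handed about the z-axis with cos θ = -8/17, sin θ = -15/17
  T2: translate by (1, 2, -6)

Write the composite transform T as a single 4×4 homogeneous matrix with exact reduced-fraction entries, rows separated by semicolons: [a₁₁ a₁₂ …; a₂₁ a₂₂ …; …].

T = [-8/17 15/17 0 1; -15/17 -8/17 0 2; 0 0 1 -6; 0 0 0 1]

T1 = [-8/17 15/17 0 0; -15/17 -8/17 0 0; 0 0 1 0; 0 0 0 1]
T2·T1 = [-8/17 15/17 0 1; -15/17 -8/17 0 2; 0 0 1 -6; 0 0 0 1]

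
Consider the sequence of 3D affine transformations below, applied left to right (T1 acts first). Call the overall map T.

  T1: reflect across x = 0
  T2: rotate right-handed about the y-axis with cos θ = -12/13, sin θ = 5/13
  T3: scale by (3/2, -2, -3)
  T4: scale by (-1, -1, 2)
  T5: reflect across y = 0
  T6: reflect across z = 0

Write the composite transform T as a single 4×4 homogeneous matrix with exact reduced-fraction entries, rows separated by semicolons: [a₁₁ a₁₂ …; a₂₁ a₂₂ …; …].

T1 = [-1 0 0 0; 0 1 0 0; 0 0 1 0; 0 0 0 1]
T2·T1 = [12/13 0 5/13 0; 0 1 0 0; 5/13 0 -12/13 0; 0 0 0 1]
T3·…·T1 = [18/13 0 15/26 0; 0 -2 0 0; -15/13 0 36/13 0; 0 0 0 1]
T4·…·T1 = [-18/13 0 -15/26 0; 0 2 0 0; -30/13 0 72/13 0; 0 0 0 1]
T5·…·T1 = [-18/13 0 -15/26 0; 0 -2 0 0; -30/13 0 72/13 0; 0 0 0 1]
T6·…·T1 = [-18/13 0 -15/26 0; 0 -2 0 0; 30/13 0 -72/13 0; 0 0 0 1]

T = [-18/13 0 -15/26 0; 0 -2 0 0; 30/13 0 -72/13 0; 0 0 0 1]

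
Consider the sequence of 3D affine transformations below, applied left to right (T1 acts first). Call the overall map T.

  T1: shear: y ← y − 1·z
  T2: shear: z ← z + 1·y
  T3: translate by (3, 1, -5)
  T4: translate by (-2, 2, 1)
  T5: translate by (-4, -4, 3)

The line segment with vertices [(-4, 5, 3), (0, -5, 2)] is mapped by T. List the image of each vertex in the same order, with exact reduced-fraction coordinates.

T1 shear: y ← y − 1·z: (-4, 5, 3) → (-4, 2, 3); (0, -5, 2) → (0, -7, 2)
T2 shear: z ← z + 1·y: (-4, 2, 3) → (-4, 2, 5); (0, -7, 2) → (0, -7, -5)
T3 translate by (3, 1, -5): (-4, 2, 5) → (-1, 3, 0); (0, -7, -5) → (3, -6, -10)
T4 translate by (-2, 2, 1): (-1, 3, 0) → (-3, 5, 1); (3, -6, -10) → (1, -4, -9)
T5 translate by (-4, -4, 3): (-3, 5, 1) → (-7, 1, 4); (1, -4, -9) → (-3, -8, -6)

image vertices: (-7, 1, 4), (-3, -8, -6)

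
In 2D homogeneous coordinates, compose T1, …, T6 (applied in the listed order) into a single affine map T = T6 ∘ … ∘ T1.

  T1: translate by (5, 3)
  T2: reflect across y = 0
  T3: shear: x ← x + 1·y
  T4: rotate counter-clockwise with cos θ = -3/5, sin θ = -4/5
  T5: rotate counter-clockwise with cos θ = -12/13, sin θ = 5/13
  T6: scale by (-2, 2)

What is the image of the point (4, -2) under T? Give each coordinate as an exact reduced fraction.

T1 translate by (5, 3): (4, -2) → (9, 1)
T2 reflect across y = 0: (9, 1) → (9, -1)
T3 shear: x ← x + 1·y: (9, -1) → (8, -1)
T4 rotate counter-clockwise with cos θ = -3/5, sin θ = -4/5: (8, -1) → (-28/5, -29/5)
T5 rotate counter-clockwise with cos θ = -12/13, sin θ = 5/13: (-28/5, -29/5) → (37/5, 16/5)
T6 scale by (-2, 2): (37/5, 16/5) → (-74/5, 32/5)

T(p) = (-74/5, 32/5)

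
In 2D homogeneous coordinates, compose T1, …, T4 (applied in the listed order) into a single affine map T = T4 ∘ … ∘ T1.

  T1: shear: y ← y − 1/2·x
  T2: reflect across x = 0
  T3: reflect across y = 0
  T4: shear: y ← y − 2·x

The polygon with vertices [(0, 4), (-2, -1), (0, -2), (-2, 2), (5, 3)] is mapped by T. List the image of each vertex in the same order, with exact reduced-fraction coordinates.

image vertices: (0, -4), (2, -4), (0, 2), (2, -7), (-5, 19/2)

T1 shear: y ← y − 1/2·x: (0, 4) → (0, 4); (-2, -1) → (-2, 0); (0, -2) → (0, -2); (-2, 2) → (-2, 3); (5, 3) → (5, 1/2)
T2 reflect across x = 0: (0, 4) → (0, 4); (-2, 0) → (2, 0); (0, -2) → (0, -2); (-2, 3) → (2, 3); (5, 1/2) → (-5, 1/2)
T3 reflect across y = 0: (0, 4) → (0, -4); (2, 0) → (2, 0); (0, -2) → (0, 2); (2, 3) → (2, -3); (-5, 1/2) → (-5, -1/2)
T4 shear: y ← y − 2·x: (0, -4) → (0, -4); (2, 0) → (2, -4); (0, 2) → (0, 2); (2, -3) → (2, -7); (-5, -1/2) → (-5, 19/2)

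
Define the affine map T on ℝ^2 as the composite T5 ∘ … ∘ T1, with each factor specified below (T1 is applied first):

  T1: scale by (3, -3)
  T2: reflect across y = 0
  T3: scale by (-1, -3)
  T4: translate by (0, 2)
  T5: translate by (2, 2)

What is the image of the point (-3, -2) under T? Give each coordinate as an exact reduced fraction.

T1 scale by (3, -3): (-3, -2) → (-9, 6)
T2 reflect across y = 0: (-9, 6) → (-9, -6)
T3 scale by (-1, -3): (-9, -6) → (9, 18)
T4 translate by (0, 2): (9, 18) → (9, 20)
T5 translate by (2, 2): (9, 20) → (11, 22)

T(p) = (11, 22)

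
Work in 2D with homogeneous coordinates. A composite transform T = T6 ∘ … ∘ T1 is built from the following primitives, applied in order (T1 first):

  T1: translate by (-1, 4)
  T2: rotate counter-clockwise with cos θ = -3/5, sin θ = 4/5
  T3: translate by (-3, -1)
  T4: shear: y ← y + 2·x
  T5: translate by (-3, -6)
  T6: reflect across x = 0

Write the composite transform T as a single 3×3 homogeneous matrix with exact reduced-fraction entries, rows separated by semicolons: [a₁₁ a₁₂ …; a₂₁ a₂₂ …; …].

T = [3/5 4/5 43/5; -2/5 -11/5 -107/5; 0 0 1]

T1 = [1 0 -1; 0 1 4; 0 0 1]
T2·T1 = [-3/5 -4/5 -13/5; 4/5 -3/5 -16/5; 0 0 1]
T3·…·T1 = [-3/5 -4/5 -28/5; 4/5 -3/5 -21/5; 0 0 1]
T4·…·T1 = [-3/5 -4/5 -28/5; -2/5 -11/5 -77/5; 0 0 1]
T5·…·T1 = [-3/5 -4/5 -43/5; -2/5 -11/5 -107/5; 0 0 1]
T6·…·T1 = [3/5 4/5 43/5; -2/5 -11/5 -107/5; 0 0 1]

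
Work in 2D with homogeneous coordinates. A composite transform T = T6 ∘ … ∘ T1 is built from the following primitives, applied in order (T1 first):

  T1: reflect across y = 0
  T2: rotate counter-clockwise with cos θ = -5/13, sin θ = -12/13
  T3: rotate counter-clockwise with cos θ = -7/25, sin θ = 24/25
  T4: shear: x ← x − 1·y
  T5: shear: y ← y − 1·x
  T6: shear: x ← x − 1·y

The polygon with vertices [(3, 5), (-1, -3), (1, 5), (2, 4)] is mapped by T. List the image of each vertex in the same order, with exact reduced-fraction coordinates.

image vertices: (519/25, -847/65), (-53/5, 89/13), (403/25, -53/5), (392/25, -646/65)

T1 reflect across y = 0: (3, 5) → (3, -5); (-1, -3) → (-1, 3); (1, 5) → (1, -5); (2, 4) → (2, -4)
T2 rotate counter-clockwise with cos θ = -5/13, sin θ = -12/13: (3, -5) → (-75/13, -11/13); (-1, 3) → (41/13, -3/13); (1, -5) → (-5, 1); (2, -4) → (-58/13, -4/13)
T3 rotate counter-clockwise with cos θ = -7/25, sin θ = 24/25: (-75/13, -11/13) → (789/325, -1723/325); (41/13, -3/13) → (-43/65, 201/65); (-5, 1) → (11/25, -127/25); (-58/13, -4/13) → (502/325, -1364/325)
T4 shear: x ← x − 1·y: (789/325, -1723/325) → (2512/325, -1723/325); (-43/65, 201/65) → (-244/65, 201/65); (11/25, -127/25) → (138/25, -127/25); (502/325, -1364/325) → (1866/325, -1364/325)
T5 shear: y ← y − 1·x: (2512/325, -1723/325) → (2512/325, -847/65); (-244/65, 201/65) → (-244/65, 89/13); (138/25, -127/25) → (138/25, -53/5); (1866/325, -1364/325) → (1866/325, -646/65)
T6 shear: x ← x − 1·y: (2512/325, -847/65) → (519/25, -847/65); (-244/65, 89/13) → (-53/5, 89/13); (138/25, -53/5) → (403/25, -53/5); (1866/325, -646/65) → (392/25, -646/65)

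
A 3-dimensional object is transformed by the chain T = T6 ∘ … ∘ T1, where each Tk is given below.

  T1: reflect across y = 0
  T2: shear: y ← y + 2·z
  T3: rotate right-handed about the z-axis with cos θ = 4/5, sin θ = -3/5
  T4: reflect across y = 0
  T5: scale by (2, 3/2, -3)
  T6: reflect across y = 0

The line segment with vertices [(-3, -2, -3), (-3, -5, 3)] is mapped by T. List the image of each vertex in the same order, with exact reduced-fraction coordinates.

image vertices: (-48/5, -21/10, 9), (42/5, 159/10, -9)

T1 reflect across y = 0: (-3, -2, -3) → (-3, 2, -3); (-3, -5, 3) → (-3, 5, 3)
T2 shear: y ← y + 2·z: (-3, 2, -3) → (-3, -4, -3); (-3, 5, 3) → (-3, 11, 3)
T3 rotate right-handed about the z-axis with cos θ = 4/5, sin θ = -3/5: (-3, -4, -3) → (-24/5, -7/5, -3); (-3, 11, 3) → (21/5, 53/5, 3)
T4 reflect across y = 0: (-24/5, -7/5, -3) → (-24/5, 7/5, -3); (21/5, 53/5, 3) → (21/5, -53/5, 3)
T5 scale by (2, 3/2, -3): (-24/5, 7/5, -3) → (-48/5, 21/10, 9); (21/5, -53/5, 3) → (42/5, -159/10, -9)
T6 reflect across y = 0: (-48/5, 21/10, 9) → (-48/5, -21/10, 9); (42/5, -159/10, -9) → (42/5, 159/10, -9)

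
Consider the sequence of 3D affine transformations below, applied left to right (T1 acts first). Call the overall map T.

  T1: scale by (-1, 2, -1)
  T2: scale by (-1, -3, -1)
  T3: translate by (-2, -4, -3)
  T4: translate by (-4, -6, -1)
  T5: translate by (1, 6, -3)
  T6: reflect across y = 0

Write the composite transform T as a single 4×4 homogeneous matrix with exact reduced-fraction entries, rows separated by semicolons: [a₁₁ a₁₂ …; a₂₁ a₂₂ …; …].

T = [1 0 0 -5; 0 6 0 4; 0 0 1 -7; 0 0 0 1]

T1 = [-1 0 0 0; 0 2 0 0; 0 0 -1 0; 0 0 0 1]
T2·T1 = [1 0 0 0; 0 -6 0 0; 0 0 1 0; 0 0 0 1]
T3·…·T1 = [1 0 0 -2; 0 -6 0 -4; 0 0 1 -3; 0 0 0 1]
T4·…·T1 = [1 0 0 -6; 0 -6 0 -10; 0 0 1 -4; 0 0 0 1]
T5·…·T1 = [1 0 0 -5; 0 -6 0 -4; 0 0 1 -7; 0 0 0 1]
T6·…·T1 = [1 0 0 -5; 0 6 0 4; 0 0 1 -7; 0 0 0 1]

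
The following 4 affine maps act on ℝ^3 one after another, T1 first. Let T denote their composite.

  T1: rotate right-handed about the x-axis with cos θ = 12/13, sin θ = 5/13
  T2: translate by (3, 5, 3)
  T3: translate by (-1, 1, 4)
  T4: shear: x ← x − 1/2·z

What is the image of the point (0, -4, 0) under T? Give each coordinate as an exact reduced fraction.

T1 rotate right-handed about the x-axis with cos θ = 12/13, sin θ = 5/13: (0, -4, 0) → (0, -48/13, -20/13)
T2 translate by (3, 5, 3): (0, -48/13, -20/13) → (3, 17/13, 19/13)
T3 translate by (-1, 1, 4): (3, 17/13, 19/13) → (2, 30/13, 71/13)
T4 shear: x ← x − 1/2·z: (2, 30/13, 71/13) → (-19/26, 30/13, 71/13)

T(p) = (-19/26, 30/13, 71/13)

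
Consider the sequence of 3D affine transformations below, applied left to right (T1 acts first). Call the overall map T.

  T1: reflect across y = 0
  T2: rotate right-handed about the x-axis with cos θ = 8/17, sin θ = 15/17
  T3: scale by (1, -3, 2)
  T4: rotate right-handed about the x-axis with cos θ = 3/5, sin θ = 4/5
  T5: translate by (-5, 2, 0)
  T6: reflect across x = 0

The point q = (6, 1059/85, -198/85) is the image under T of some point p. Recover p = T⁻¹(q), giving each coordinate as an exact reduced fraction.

p = (-1, 5, -1)

T1 = [1 0 0 0; 0 -1 0 0; 0 0 1 0; 0 0 0 1]
T2·T1 = [1 0 0 0; 0 -8/17 -15/17 0; 0 -15/17 8/17 0; 0 0 0 1]
T3·…·T1 = [1 0 0 0; 0 24/17 45/17 0; 0 -30/17 16/17 0; 0 0 0 1]
T4·…·T1 = [1 0 0 0; 0 192/85 71/85 0; 0 6/85 228/85 0; 0 0 0 1]
T5·…·T1 = [1 0 0 -5; 0 192/85 71/85 2; 0 6/85 228/85 0; 0 0 0 1]
T6·…·T1 = [-1 0 0 5; 0 192/85 71/85 2; 0 6/85 228/85 0; 0 0 0 1]
det M = -6; M⁻¹ = [-1 0 0 5; 0 38/85 -71/510 -76/85; 0 -1/85 32/85 2/85; 0 0 0 1]
M⁻¹ · (6, 1059/85, -198/85)ᵀ = (-1, 5, -1)ᵀ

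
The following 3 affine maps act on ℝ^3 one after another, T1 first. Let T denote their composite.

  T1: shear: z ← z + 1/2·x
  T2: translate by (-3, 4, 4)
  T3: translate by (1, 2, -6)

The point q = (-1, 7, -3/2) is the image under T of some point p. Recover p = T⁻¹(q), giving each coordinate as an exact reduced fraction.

p = (1, 1, 0)

T1 = [1 0 0 0; 0 1 0 0; 1/2 0 1 0; 0 0 0 1]
T2·T1 = [1 0 0 -3; 0 1 0 4; 1/2 0 1 4; 0 0 0 1]
T3·…·T1 = [1 0 0 -2; 0 1 0 6; 1/2 0 1 -2; 0 0 0 1]
det M = 1; M⁻¹ = [1 0 0 2; 0 1 0 -6; -1/2 0 1 1; 0 0 0 1]
M⁻¹ · (-1, 7, -3/2)ᵀ = (1, 1, 0)ᵀ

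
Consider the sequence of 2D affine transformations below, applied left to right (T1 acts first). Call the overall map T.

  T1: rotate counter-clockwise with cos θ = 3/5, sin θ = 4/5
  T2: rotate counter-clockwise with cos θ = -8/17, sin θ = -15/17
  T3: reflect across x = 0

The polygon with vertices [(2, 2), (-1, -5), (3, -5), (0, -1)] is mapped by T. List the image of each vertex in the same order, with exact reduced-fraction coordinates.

T1 rotate counter-clockwise with cos θ = 3/5, sin θ = 4/5: (2, 2) → (-2/5, 14/5); (-1, -5) → (17/5, -19/5); (3, -5) → (29/5, -3/5); (0, -1) → (4/5, -3/5)
T2 rotate counter-clockwise with cos θ = -8/17, sin θ = -15/17: (-2/5, 14/5) → (226/85, -82/85); (17/5, -19/5) → (-421/85, -103/85); (29/5, -3/5) → (-277/85, -411/85); (4/5, -3/5) → (-77/85, -36/85)
T3 reflect across x = 0: (226/85, -82/85) → (-226/85, -82/85); (-421/85, -103/85) → (421/85, -103/85); (-277/85, -411/85) → (277/85, -411/85); (-77/85, -36/85) → (77/85, -36/85)

image vertices: (-226/85, -82/85), (421/85, -103/85), (277/85, -411/85), (77/85, -36/85)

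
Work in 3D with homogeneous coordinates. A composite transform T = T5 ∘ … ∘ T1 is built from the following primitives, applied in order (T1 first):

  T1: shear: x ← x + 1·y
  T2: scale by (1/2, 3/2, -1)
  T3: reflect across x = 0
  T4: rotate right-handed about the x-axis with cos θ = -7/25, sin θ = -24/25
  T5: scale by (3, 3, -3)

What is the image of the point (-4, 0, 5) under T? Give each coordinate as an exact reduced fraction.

T1 shear: x ← x + 1·y: (-4, 0, 5) → (-4, 0, 5)
T2 scale by (1/2, 3/2, -1): (-4, 0, 5) → (-2, 0, -5)
T3 reflect across x = 0: (-2, 0, -5) → (2, 0, -5)
T4 rotate right-handed about the x-axis with cos θ = -7/25, sin θ = -24/25: (2, 0, -5) → (2, -24/5, 7/5)
T5 scale by (3, 3, -3): (2, -24/5, 7/5) → (6, -72/5, -21/5)

T(p) = (6, -72/5, -21/5)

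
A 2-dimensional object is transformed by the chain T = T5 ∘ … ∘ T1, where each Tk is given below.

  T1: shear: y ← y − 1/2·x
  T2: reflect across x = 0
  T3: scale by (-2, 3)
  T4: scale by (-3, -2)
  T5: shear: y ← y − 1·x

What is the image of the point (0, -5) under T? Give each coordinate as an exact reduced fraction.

T1 shear: y ← y − 1/2·x: (0, -5) → (0, -5)
T2 reflect across x = 0: (0, -5) → (0, -5)
T3 scale by (-2, 3): (0, -5) → (0, -15)
T4 scale by (-3, -2): (0, -15) → (0, 30)
T5 shear: y ← y − 1·x: (0, 30) → (0, 30)

T(p) = (0, 30)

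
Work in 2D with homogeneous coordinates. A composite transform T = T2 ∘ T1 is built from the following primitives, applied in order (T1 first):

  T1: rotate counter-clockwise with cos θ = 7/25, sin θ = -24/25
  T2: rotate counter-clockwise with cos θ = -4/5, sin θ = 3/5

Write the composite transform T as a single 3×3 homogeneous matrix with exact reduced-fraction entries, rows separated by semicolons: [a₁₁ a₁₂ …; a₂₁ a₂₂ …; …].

T1 = [7/25 24/25 0; -24/25 7/25 0; 0 0 1]
T2·T1 = [44/125 -117/125 0; 117/125 44/125 0; 0 0 1]

T = [44/125 -117/125 0; 117/125 44/125 0; 0 0 1]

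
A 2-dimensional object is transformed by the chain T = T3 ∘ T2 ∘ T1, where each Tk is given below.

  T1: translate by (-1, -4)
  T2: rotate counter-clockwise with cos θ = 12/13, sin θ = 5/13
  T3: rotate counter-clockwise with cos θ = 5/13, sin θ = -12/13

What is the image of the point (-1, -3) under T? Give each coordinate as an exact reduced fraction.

T(p) = (-1073/169, -602/169)

T1 translate by (-1, -4): (-1, -3) → (-2, -7)
T2 rotate counter-clockwise with cos θ = 12/13, sin θ = 5/13: (-2, -7) → (11/13, -94/13)
T3 rotate counter-clockwise with cos θ = 5/13, sin θ = -12/13: (11/13, -94/13) → (-1073/169, -602/169)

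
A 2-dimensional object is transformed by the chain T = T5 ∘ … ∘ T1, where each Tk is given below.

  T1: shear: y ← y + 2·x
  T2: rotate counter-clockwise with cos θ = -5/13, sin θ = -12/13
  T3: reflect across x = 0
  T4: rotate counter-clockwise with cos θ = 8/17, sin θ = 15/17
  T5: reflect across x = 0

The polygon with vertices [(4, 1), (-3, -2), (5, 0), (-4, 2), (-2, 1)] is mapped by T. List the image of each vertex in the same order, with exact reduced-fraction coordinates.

image vertices: (-691/221, -2064/221), (492/221, 1823/221), (-890/221, -2305/221), (58/17, 108/17), (29/17, 54/17)

T1 shear: y ← y + 2·x: (4, 1) → (4, 9); (-3, -2) → (-3, -8); (5, 0) → (5, 10); (-4, 2) → (-4, -6); (-2, 1) → (-2, -3)
T2 rotate counter-clockwise with cos θ = -5/13, sin θ = -12/13: (4, 9) → (88/13, -93/13); (-3, -8) → (-81/13, 76/13); (5, 10) → (95/13, -110/13); (-4, -6) → (-4, 6); (-2, -3) → (-2, 3)
T3 reflect across x = 0: (88/13, -93/13) → (-88/13, -93/13); (-81/13, 76/13) → (81/13, 76/13); (95/13, -110/13) → (-95/13, -110/13); (-4, 6) → (4, 6); (-2, 3) → (2, 3)
T4 rotate counter-clockwise with cos θ = 8/17, sin θ = 15/17: (-88/13, -93/13) → (691/221, -2064/221); (81/13, 76/13) → (-492/221, 1823/221); (-95/13, -110/13) → (890/221, -2305/221); (4, 6) → (-58/17, 108/17); (2, 3) → (-29/17, 54/17)
T5 reflect across x = 0: (691/221, -2064/221) → (-691/221, -2064/221); (-492/221, 1823/221) → (492/221, 1823/221); (890/221, -2305/221) → (-890/221, -2305/221); (-58/17, 108/17) → (58/17, 108/17); (-29/17, 54/17) → (29/17, 54/17)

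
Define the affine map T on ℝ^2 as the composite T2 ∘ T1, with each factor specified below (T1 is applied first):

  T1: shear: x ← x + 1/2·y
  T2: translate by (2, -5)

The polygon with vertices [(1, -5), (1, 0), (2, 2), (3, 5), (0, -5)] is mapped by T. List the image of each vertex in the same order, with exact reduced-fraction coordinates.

image vertices: (1/2, -10), (3, -5), (5, -3), (15/2, 0), (-1/2, -10)

T1 shear: x ← x + 1/2·y: (1, -5) → (-3/2, -5); (1, 0) → (1, 0); (2, 2) → (3, 2); (3, 5) → (11/2, 5); (0, -5) → (-5/2, -5)
T2 translate by (2, -5): (-3/2, -5) → (1/2, -10); (1, 0) → (3, -5); (3, 2) → (5, -3); (11/2, 5) → (15/2, 0); (-5/2, -5) → (-1/2, -10)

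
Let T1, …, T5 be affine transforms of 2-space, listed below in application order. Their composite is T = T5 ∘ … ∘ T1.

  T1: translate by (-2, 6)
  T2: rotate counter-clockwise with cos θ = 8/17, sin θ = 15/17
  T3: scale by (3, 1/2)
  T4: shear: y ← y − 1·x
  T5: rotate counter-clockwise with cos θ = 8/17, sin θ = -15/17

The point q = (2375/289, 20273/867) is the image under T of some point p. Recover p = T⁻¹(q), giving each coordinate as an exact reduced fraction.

T1 = [1 0 -2; 0 1 6; 0 0 1]
T2·T1 = [8/17 -15/17 -106/17; 15/17 8/17 18/17; 0 0 1]
T3·…·T1 = [24/17 -45/17 -318/17; 15/34 4/17 9/17; 0 0 1]
T4·…·T1 = [24/17 -45/17 -318/17; -33/34 49/17 327/17; 0 0 1]
T5·…·T1 = [-111/578 375/289 2361/289; -492/289 1067/289 7386/289; 0 0 1]
det M = 3/2; M⁻¹ = [2134/867 -250/289 2; 328/289 -37/289 -6; 0 0 1]
M⁻¹ · (2375/289, 20273/867)ᵀ = (2, 1/3)ᵀ

p = (2, 1/3)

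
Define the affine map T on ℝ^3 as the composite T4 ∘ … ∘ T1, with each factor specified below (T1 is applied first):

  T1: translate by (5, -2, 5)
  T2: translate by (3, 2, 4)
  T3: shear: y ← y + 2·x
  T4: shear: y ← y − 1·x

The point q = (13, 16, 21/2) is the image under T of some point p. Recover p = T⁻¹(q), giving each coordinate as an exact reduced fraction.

T1 = [1 0 0 5; 0 1 0 -2; 0 0 1 5; 0 0 0 1]
T2·T1 = [1 0 0 8; 0 1 0 0; 0 0 1 9; 0 0 0 1]
T3·…·T1 = [1 0 0 8; 2 1 0 16; 0 0 1 9; 0 0 0 1]
T4·…·T1 = [1 0 0 8; 1 1 0 8; 0 0 1 9; 0 0 0 1]
det M = 1; M⁻¹ = [1 0 0 -8; -1 1 0 0; 0 0 1 -9; 0 0 0 1]
M⁻¹ · (13, 16, 21/2)ᵀ = (5, 3, 3/2)ᵀ

p = (5, 3, 3/2)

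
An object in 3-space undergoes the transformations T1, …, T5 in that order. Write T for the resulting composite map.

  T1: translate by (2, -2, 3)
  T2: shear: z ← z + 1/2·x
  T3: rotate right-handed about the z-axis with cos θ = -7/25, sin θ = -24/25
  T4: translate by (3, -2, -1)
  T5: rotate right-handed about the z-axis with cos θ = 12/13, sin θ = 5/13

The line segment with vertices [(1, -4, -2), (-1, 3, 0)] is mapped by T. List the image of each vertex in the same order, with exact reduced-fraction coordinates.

T1 translate by (2, -2, 3): (1, -4, -2) → (3, -6, 1); (-1, 3, 0) → (1, 1, 3)
T2 shear: z ← z + 1/2·x: (3, -6, 1) → (3, -6, 5/2); (1, 1, 3) → (1, 1, 7/2)
T3 rotate right-handed about the z-axis with cos θ = -7/25, sin θ = -24/25: (3, -6, 5/2) → (-33/5, -6/5, 5/2); (1, 1, 7/2) → (17/25, -31/25, 7/2)
T4 translate by (3, -2, -1): (-33/5, -6/5, 5/2) → (-18/5, -16/5, 3/2); (17/25, -31/25, 7/2) → (92/25, -81/25, 5/2)
T5 rotate right-handed about the z-axis with cos θ = 12/13, sin θ = 5/13: (-18/5, -16/5, 3/2) → (-136/65, -282/65, 3/2); (92/25, -81/25, 5/2) → (1509/325, -512/325, 5/2)

image vertices: (-136/65, -282/65, 3/2), (1509/325, -512/325, 5/2)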